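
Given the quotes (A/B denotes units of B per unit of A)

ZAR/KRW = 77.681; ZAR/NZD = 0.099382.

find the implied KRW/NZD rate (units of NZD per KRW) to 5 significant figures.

KRW/NZD = 0.0012794

1 KRW ÷ 77.681 = 0.0128732 ZAR
0.0128732 ZAR × 0.099382 = 0.00127936 NZD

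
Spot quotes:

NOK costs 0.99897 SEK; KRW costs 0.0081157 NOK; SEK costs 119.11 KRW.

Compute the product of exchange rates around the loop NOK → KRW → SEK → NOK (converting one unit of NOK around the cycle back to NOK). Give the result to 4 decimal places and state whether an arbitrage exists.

Around NOK → KRW → SEK → NOK: 1 ÷ 0.0081157 ÷ 119.11 ÷ 0.99897 = 1.035555
Product > 1; profitable direction is NOK → KRW → SEK → NOK.

1.0356 (arbitrage exists)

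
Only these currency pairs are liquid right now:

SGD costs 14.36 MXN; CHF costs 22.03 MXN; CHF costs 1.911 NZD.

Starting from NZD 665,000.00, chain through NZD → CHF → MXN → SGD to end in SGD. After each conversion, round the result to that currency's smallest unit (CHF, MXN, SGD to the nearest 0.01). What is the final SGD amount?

SGD 533,852.18

NZD 665,000.00 ÷ 1.911 = CHF 347,985.35
CHF 347,985.35 × 22.03 = MXN 7,666,117.26
MXN 7,666,117.26 ÷ 14.36 = SGD 533,852.18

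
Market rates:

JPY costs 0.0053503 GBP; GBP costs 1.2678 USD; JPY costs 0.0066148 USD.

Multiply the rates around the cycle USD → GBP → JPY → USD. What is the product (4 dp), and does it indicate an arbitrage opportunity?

0.9752 (arbitrage exists)

Around USD → GBP → JPY → USD: 1 ÷ 1.2678 ÷ 0.0053503 × 0.0066148 = 0.975187
Product < 1; profitable direction is USD → JPY → GBP → USD.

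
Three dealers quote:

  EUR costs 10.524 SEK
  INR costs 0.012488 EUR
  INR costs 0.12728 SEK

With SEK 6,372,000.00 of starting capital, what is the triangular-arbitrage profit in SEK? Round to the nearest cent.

Profitable loop is SEK → INR → EUR → SEK:
SEK 6,372,000.00 ÷ 0.12728 = INR 50,062,853.55
INR 50,062,853.55 × 0.012488 = EUR 625,184.92
EUR 625,184.92 × 10.524 = SEK 6,579,446.05
Profit = SEK 6,579,446.05 − SEK 6,372,000.00

Profit: SEK 207,446.05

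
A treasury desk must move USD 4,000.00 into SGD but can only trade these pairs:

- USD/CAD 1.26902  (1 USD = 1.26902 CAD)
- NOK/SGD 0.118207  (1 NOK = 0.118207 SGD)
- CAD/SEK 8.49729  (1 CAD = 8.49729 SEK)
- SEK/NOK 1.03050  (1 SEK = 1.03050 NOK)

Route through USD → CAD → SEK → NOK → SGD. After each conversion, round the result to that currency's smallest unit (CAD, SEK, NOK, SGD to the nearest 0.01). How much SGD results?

SGD 5,254.12

USD 4,000.00 × 1.26902 = CAD 5,076.08
CAD 5,076.08 × 8.49729 = SEK 43,132.92
SEK 43,132.92 × 1.03050 = NOK 44,448.47
NOK 44,448.47 × 0.118207 = SGD 5,254.12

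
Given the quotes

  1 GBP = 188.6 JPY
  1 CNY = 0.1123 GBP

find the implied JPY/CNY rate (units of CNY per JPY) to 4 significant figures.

JPY/CNY = 0.04721

1 JPY ÷ 188.6 = 0.00530223 GBP
0.00530223 GBP ÷ 0.1123 = 0.0472148 CNY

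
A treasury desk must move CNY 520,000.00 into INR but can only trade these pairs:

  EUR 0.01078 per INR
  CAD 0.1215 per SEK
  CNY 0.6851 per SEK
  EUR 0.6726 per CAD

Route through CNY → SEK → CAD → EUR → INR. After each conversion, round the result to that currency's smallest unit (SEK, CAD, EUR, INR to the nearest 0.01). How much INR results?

INR 5,753,919.29

CNY 520,000.00 ÷ 0.6851 = SEK 759,013.28
SEK 759,013.28 × 0.1215 = CAD 92,220.11
CAD 92,220.11 × 0.6726 = EUR 62,027.25
EUR 62,027.25 ÷ 0.01078 = INR 5,753,919.29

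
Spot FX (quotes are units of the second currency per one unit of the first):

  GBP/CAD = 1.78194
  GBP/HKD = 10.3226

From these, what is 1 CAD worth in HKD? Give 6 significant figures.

CAD/HKD = 5.79290

1 CAD ÷ 1.78194 = 0.561186 GBP
0.561186 GBP × 10.3226 = 5.7929 HKD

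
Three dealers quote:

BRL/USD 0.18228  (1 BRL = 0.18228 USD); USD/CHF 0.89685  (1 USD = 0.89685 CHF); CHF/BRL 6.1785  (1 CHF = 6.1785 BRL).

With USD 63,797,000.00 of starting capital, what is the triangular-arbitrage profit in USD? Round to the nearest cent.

Profit: USD 641,013.02

Profitable loop is USD → CHF → BRL → USD:
USD 63,797,000.00 × 0.89685 = CHF 57,216,339.45
CHF 57,216,339.45 × 6.1785 = BRL 353,511,153.29
BRL 353,511,153.29 × 0.18228 = USD 64,438,013.02
Profit = USD 64,438,013.02 − USD 63,797,000.00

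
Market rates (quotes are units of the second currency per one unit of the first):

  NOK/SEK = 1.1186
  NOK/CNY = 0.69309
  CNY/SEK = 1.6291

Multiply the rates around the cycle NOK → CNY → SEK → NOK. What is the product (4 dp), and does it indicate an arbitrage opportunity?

1.0094 (arbitrage exists)

Around NOK → CNY → SEK → NOK: 1 × 0.69309 × 1.6291 ÷ 1.1186 = 1.009398
Product > 1; profitable direction is NOK → CNY → SEK → NOK.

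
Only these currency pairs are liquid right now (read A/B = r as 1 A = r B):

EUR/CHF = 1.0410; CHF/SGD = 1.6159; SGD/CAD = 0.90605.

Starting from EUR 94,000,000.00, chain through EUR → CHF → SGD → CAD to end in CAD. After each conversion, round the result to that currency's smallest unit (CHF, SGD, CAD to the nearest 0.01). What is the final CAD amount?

EUR 94,000,000.00 × 1.0410 = CHF 97,854,000.00
CHF 97,854,000.00 × 1.6159 = SGD 158,122,278.60
SGD 158,122,278.60 × 0.90605 = CAD 143,266,690.53

CAD 143,266,690.53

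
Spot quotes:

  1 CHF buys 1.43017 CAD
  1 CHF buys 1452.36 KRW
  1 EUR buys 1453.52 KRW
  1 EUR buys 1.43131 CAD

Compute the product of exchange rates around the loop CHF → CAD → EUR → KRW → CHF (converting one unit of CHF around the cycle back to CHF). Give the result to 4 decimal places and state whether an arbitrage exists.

Around CHF → CAD → EUR → KRW → CHF: 1 × 1.43017 ÷ 1.43131 × 1453.52 ÷ 1452.36 = 1.000002
Product ≈ 1 (deviation 0.000%, within rounding noise).

1.0000 (no arbitrage)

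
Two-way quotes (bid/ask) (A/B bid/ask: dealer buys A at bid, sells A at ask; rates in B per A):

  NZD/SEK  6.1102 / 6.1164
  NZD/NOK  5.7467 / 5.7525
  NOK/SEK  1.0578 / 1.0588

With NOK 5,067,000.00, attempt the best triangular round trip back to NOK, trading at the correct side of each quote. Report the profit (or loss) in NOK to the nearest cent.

Best loop NOK → NZD → SEK → NOK:
NOK 5,067,000.00 ÷ 5.7525 (buy NZD at ask) = NZD 880,834.42
NZD 880,834.42 × 6.1102 (sell NZD at bid) = SEK 5,382,074.47
SEK 5,382,074.47 ÷ 1.0588 (buy NOK at ask) = NOK 5,083,183.29

Net profit: NOK 16,183.29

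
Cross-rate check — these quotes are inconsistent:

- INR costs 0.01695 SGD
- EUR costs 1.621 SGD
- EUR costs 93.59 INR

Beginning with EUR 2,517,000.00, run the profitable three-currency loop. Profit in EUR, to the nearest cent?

Profit: EUR 54,977.00

Profitable loop is EUR → SGD → INR → EUR:
EUR 2,517,000.00 × 1.621 = SGD 4,080,057.00
SGD 4,080,057.00 ÷ 0.01695 = INR 240,711,327.43
INR 240,711,327.43 ÷ 93.59 = EUR 2,571,977.00
Profit = EUR 2,571,977.00 − EUR 2,517,000.00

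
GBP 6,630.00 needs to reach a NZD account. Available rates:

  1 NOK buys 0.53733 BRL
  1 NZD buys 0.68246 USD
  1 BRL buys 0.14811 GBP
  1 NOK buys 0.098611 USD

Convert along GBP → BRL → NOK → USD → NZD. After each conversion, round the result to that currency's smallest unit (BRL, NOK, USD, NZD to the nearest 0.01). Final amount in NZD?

NZD 12,037.50

GBP 6,630.00 ÷ 0.14811 = BRL 44,764.03
BRL 44,764.03 ÷ 0.53733 = NOK 83,308.26
NOK 83,308.26 × 0.098611 = USD 8,215.11
USD 8,215.11 ÷ 0.68246 = NZD 12,037.50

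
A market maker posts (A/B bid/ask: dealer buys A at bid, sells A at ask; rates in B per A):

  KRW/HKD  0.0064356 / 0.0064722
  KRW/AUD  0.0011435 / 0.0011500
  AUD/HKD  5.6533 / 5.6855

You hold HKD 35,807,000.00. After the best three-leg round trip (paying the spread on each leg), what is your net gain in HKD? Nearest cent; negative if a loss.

Best loop HKD → KRW → AUD → HKD:
HKD 35,807,000.00 ÷ 0.0064722 (buy KRW at ask) = KRW 5,532,431,013
KRW 5,532,431,013 × 0.0011435 (sell KRW at bid) = AUD 6,326,334.86
AUD 6,326,334.86 × 5.6533 (sell AUD at bid) = HKD 35,764,668.88

Net result: HKD -42,331.12 (no profitable arbitrage after spreads)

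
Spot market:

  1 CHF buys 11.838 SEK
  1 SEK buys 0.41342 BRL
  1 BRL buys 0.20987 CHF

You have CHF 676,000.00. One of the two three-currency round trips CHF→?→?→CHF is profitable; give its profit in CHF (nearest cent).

Profit: CHF 18,331.51

Profitable loop is CHF → SEK → BRL → CHF:
CHF 676,000.00 × 11.838 = SEK 8,002,488.00
SEK 8,002,488.00 × 0.41342 = BRL 3,308,388.59
BRL 3,308,388.59 × 0.20987 = CHF 694,331.51
Profit = CHF 694,331.51 − CHF 676,000.00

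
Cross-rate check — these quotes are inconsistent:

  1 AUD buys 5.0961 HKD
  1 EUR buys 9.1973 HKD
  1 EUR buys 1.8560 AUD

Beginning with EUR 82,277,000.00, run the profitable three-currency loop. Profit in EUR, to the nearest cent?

Profit: EUR 2,335,399.00

Profitable loop is EUR → AUD → HKD → EUR:
EUR 82,277,000.00 × 1.8560 = AUD 152,706,112.00
AUD 152,706,112.00 × 5.0961 = HKD 778,205,617.36
HKD 778,205,617.36 ÷ 9.1973 = EUR 84,612,399.00
Profit = EUR 84,612,399.00 − EUR 82,277,000.00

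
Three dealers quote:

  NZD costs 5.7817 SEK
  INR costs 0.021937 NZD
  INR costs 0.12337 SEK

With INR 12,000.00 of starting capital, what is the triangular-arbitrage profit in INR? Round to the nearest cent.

Profit: INR 336.86

Profitable loop is INR → NZD → SEK → INR:
INR 12,000.00 × 0.021937 = NZD 263.24
NZD 263.24 × 5.7817 = SEK 1,522.00
SEK 1,522.00 ÷ 0.12337 = INR 12,336.86
Profit = INR 12,336.86 − INR 12,000.00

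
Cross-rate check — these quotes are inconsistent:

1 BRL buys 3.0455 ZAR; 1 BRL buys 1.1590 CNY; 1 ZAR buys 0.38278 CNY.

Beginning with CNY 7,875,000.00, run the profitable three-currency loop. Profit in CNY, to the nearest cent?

Profitable loop is CNY → BRL → ZAR → CNY:
CNY 7,875,000.00 ÷ 1.1590 = BRL 6,794,650.56
BRL 6,794,650.56 × 3.0455 = ZAR 20,693,108.28
ZAR 20,693,108.28 × 0.38278 = CNY 7,920,907.99
Profit = CNY 7,920,907.99 − CNY 7,875,000.00

Profit: CNY 45,907.99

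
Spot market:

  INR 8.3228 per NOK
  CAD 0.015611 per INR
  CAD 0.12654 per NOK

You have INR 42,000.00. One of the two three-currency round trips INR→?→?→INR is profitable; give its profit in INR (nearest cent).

Profitable loop is INR → CAD → NOK → INR:
INR 42,000.00 × 0.015611 = CAD 655.66
CAD 655.66 ÷ 0.12654 = NOK 5,181.46
NOK 5,181.46 × 8.3228 = INR 43,124.26
Profit = INR 43,124.26 − INR 42,000.00

Profit: INR 1,124.26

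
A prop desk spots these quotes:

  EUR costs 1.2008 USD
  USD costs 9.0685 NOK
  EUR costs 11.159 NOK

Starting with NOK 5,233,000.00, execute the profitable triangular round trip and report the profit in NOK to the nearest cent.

Profit: NOK 129,531.74

Profitable loop is NOK → USD → EUR → NOK:
NOK 5,233,000.00 ÷ 9.0685 = USD 577,052.43
USD 577,052.43 ÷ 1.2008 = EUR 480,556.66
EUR 480,556.66 × 11.159 = NOK 5,362,531.74
Profit = NOK 5,362,531.74 − NOK 5,233,000.00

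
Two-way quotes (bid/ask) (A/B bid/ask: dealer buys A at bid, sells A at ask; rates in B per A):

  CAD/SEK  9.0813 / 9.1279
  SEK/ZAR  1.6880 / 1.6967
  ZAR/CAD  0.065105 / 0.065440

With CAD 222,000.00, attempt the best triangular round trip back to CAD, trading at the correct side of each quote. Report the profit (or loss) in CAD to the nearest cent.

Best loop CAD → SEK → ZAR → CAD:
CAD 222,000.00 × 9.0813 (sell CAD at bid) = SEK 2,016,048.60
SEK 2,016,048.60 × 1.6880 (sell SEK at bid) = ZAR 3,403,090.04
ZAR 3,403,090.04 × 0.065105 (sell ZAR at bid) = CAD 221,558.18

Net result: CAD -441.82 (no profitable arbitrage after spreads)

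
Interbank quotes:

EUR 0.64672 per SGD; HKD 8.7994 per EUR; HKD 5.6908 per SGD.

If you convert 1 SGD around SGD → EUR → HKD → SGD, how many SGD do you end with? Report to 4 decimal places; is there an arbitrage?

Around SGD → EUR → HKD → SGD: 1 × 0.64672 × 8.7994 ÷ 5.6908 = 0.999991
Product ≈ 1 (deviation 0.001%, within rounding noise).

1.0000 (no arbitrage)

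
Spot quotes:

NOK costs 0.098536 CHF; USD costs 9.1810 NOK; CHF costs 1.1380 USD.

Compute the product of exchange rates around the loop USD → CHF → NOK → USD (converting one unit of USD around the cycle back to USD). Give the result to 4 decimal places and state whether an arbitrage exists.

Around USD → CHF → NOK → USD: 1 ÷ 1.1380 ÷ 0.098536 ÷ 9.1810 = 0.971343
Product < 1; profitable direction is USD → NOK → CHF → USD.

0.9713 (arbitrage exists)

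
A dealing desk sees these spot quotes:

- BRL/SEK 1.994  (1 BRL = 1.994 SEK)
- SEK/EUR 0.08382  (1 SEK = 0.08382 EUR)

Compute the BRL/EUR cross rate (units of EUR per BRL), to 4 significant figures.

BRL/EUR = 0.1671

1 BRL × 1.994 = 1.994 SEK
1.994 SEK × 0.08382 = 0.167137 EUR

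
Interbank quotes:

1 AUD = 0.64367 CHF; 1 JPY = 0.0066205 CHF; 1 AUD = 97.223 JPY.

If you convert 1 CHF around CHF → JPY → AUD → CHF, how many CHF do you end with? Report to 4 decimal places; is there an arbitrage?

1.0000 (no arbitrage)

Around CHF → JPY → AUD → CHF: 1 ÷ 0.0066205 ÷ 97.223 × 0.64367 = 1.000008
Product ≈ 1 (deviation 0.001%, within rounding noise).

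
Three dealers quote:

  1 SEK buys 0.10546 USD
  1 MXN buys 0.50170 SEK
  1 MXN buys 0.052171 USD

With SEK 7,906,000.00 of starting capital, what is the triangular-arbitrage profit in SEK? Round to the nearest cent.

Profit: SEK 111,879.35

Profitable loop is SEK → USD → MXN → SEK:
SEK 7,906,000.00 × 0.10546 = USD 833,766.76
USD 833,766.76 ÷ 0.052171 = MXN 15,981,421.86
MXN 15,981,421.86 × 0.50170 = SEK 8,017,879.35
Profit = SEK 8,017,879.35 − SEK 7,906,000.00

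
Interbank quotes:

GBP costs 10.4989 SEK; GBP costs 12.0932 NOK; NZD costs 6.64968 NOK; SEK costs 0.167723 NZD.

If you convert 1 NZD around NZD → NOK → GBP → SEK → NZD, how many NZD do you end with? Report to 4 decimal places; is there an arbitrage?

Around NZD → NOK → GBP → SEK → NZD: 1 × 6.64968 ÷ 12.0932 × 10.4989 × 0.167723 = 0.968269
Product < 1; profitable direction is NZD → SEK → GBP → NOK → NZD.

0.9683 (arbitrage exists)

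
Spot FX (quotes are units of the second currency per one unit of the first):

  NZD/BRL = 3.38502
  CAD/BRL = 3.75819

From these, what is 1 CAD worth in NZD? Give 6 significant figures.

1 CAD × 3.75819 = 3.75819 BRL
3.75819 BRL ÷ 3.38502 = 1.11024 NZD

CAD/NZD = 1.11024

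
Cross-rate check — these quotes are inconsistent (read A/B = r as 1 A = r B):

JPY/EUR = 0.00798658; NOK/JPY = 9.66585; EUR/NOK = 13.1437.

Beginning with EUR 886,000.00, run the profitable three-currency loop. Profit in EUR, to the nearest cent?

Profit: EUR 12,984.61

Profitable loop is EUR → NOK → JPY → EUR:
EUR 886,000.00 × 13.1437 = NOK 11,645,318.20
NOK 11,645,318.20 × 9.66585 = JPY 112,561,899
JPY 112,561,899 × 0.00798658 = EUR 898,984.61
Profit = EUR 898,984.61 − EUR 886,000.00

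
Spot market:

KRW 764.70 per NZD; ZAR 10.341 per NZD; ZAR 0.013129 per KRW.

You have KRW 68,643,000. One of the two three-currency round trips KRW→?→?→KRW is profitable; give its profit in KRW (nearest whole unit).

Profit: KRW 2,059,709

Profitable loop is KRW → NZD → ZAR → KRW:
KRW 68,643,000 ÷ 764.70 = NZD 89,764.61
NZD 89,764.61 × 10.341 = ZAR 928,255.87
ZAR 928,255.87 ÷ 0.013129 = KRW 70,702,709
Profit = KRW 70,702,709 − KRW 68,643,000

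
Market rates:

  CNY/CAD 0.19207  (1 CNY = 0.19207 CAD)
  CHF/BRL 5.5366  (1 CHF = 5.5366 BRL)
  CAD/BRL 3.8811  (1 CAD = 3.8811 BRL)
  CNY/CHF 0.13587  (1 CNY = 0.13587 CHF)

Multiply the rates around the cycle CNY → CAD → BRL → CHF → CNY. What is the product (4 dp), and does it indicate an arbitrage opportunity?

Around CNY → CAD → BRL → CHF → CNY: 1 × 0.19207 × 3.8811 ÷ 5.5366 ÷ 0.13587 = 0.990941
Product < 1; profitable direction is CNY → CHF → BRL → CAD → CNY.

0.9909 (arbitrage exists)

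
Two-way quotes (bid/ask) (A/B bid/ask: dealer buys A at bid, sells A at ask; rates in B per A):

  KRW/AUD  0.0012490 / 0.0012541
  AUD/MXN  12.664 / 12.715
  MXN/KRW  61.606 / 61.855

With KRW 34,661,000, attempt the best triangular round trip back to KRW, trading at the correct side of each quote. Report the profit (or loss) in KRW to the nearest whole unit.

Best loop KRW → MXN → AUD → KRW:
KRW 34,661,000 ÷ 61.855 (buy MXN at ask) = MXN 560,358.90
MXN 560,358.90 ÷ 12.715 (buy AUD at ask) = AUD 44,070.70
AUD 44,070.70 ÷ 0.0012541 (buy KRW at ask) = KRW 35,141,294

Net profit: KRW 480,294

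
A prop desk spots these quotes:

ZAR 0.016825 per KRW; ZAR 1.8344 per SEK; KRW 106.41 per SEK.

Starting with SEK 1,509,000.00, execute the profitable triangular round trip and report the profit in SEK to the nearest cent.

Profitable loop is SEK → ZAR → KRW → SEK:
SEK 1,509,000.00 × 1.8344 = ZAR 2,768,109.60
ZAR 2,768,109.60 ÷ 0.016825 = KRW 164,523,602
KRW 164,523,602 ÷ 106.41 = SEK 1,546,129.14
Profit = SEK 1,546,129.14 − SEK 1,509,000.00

Profit: SEK 37,129.14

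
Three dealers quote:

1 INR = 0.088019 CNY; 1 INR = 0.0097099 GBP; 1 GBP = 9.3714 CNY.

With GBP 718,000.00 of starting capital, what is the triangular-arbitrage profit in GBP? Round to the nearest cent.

Profitable loop is GBP → CNY → INR → GBP:
GBP 718,000.00 × 9.3714 = CNY 6,728,665.20
CNY 6,728,665.20 ÷ 0.088019 = INR 76,445,599.25
INR 76,445,599.25 × 0.0097099 = GBP 742,279.12
Profit = GBP 742,279.12 − GBP 718,000.00

Profit: GBP 24,279.12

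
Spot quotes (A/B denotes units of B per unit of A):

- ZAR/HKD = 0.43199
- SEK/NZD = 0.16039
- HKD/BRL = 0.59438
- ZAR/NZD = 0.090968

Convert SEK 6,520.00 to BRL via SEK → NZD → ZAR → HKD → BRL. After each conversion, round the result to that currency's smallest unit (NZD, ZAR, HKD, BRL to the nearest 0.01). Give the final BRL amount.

BRL 2,951.70

SEK 6,520.00 × 0.16039 = NZD 1,045.74
NZD 1,045.74 ÷ 0.090968 = ZAR 11,495.69
ZAR 11,495.69 × 0.43199 = HKD 4,966.02
HKD 4,966.02 × 0.59438 = BRL 2,951.70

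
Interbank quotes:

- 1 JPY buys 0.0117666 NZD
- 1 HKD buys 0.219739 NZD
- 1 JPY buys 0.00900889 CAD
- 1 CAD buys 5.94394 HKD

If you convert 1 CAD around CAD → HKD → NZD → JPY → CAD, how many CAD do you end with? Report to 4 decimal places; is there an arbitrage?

1.0000 (no arbitrage)

Around CAD → HKD → NZD → JPY → CAD: 1 × 5.94394 × 0.219739 ÷ 0.0117666 × 0.00900889 = 1.000004
Product ≈ 1 (deviation 0.000%, within rounding noise).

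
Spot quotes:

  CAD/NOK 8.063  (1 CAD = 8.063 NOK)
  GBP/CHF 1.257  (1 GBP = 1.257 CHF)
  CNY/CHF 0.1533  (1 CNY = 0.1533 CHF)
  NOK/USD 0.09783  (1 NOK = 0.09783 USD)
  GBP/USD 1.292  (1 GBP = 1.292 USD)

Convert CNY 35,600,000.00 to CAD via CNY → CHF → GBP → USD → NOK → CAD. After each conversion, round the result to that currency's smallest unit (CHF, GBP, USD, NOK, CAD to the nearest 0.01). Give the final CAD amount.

CAD 7,111,327.43

CNY 35,600,000.00 × 0.1533 = CHF 5,457,480.00
CHF 5,457,480.00 ÷ 1.257 = GBP 4,341,670.64
GBP 4,341,670.64 × 1.292 = USD 5,609,438.47
USD 5,609,438.47 ÷ 0.09783 = NOK 57,338,633.04
NOK 57,338,633.04 ÷ 8.063 = CAD 7,111,327.43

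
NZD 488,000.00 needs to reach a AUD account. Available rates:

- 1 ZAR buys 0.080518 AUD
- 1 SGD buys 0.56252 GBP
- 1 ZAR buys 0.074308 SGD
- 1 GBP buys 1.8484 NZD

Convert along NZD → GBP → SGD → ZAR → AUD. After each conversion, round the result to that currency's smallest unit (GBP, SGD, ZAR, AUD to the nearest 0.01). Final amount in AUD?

AUD 508,561.29

NZD 488,000.00 ÷ 1.8484 = GBP 264,012.12
GBP 264,012.12 ÷ 0.56252 = SGD 469,338.19
SGD 469,338.19 ÷ 0.074308 = ZAR 6,316,119.26
ZAR 6,316,119.26 × 0.080518 = AUD 508,561.29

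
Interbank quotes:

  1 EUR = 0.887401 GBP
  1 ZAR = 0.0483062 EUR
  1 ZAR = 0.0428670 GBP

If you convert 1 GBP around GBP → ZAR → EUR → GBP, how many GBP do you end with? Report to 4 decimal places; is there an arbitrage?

Around GBP → ZAR → EUR → GBP: 1 ÷ 0.0428670 × 0.0483062 × 0.887401 = 0.999999
Product ≈ 1 (deviation 0.000%, within rounding noise).

1.0000 (no arbitrage)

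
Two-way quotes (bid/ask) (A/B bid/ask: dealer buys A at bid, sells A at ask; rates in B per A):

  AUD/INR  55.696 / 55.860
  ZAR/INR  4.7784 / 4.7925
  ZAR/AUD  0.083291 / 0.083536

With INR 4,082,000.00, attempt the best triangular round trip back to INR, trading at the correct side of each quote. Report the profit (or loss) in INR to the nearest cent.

Net profit: INR 98,044.40

Best loop INR → AUD → ZAR → INR:
INR 4,082,000.00 ÷ 55.860 (buy AUD at ask) = AUD 73,075.55
AUD 73,075.55 ÷ 0.083536 (buy ZAR at ask) = ZAR 874,779.09
ZAR 874,779.09 × 4.7784 (sell ZAR at bid) = INR 4,180,044.40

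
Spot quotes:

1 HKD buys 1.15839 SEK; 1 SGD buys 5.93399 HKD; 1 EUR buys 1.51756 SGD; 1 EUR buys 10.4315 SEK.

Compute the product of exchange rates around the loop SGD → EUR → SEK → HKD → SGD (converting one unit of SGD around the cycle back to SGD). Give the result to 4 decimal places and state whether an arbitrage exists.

1.0000 (no arbitrage)

Around SGD → EUR → SEK → HKD → SGD: 1 ÷ 1.51756 × 10.4315 ÷ 1.15839 ÷ 5.93399 = 0.999998
Product ≈ 1 (deviation 0.000%, within rounding noise).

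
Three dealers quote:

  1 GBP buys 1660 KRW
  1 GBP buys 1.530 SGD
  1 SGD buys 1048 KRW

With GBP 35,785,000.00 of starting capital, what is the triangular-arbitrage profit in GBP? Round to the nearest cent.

Profit: GBP 1,262,285.84

Profitable loop is GBP → KRW → SGD → GBP:
GBP 35,785,000.00 × 1660 = KRW 59,403,100,000
KRW 59,403,100,000 ÷ 1048 = SGD 56,682,347.33
SGD 56,682,347.33 ÷ 1.530 = GBP 37,047,285.84
Profit = GBP 37,047,285.84 − GBP 35,785,000.00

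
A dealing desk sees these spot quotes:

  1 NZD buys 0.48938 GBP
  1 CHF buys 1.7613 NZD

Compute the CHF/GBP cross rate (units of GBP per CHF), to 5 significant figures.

1 CHF × 1.7613 = 1.7613 NZD
1.7613 NZD × 0.48938 = 0.861945 GBP

CHF/GBP = 0.86194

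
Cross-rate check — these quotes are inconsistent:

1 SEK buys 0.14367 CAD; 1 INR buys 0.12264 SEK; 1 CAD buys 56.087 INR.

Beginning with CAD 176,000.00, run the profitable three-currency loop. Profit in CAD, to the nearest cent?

Profit: CAD 2,095.20

Profitable loop is CAD → SEK → INR → CAD:
CAD 176,000.00 ÷ 0.14367 = SEK 1,225,029.58
SEK 1,225,029.58 ÷ 0.12264 = INR 9,988,825.68
INR 9,988,825.68 ÷ 56.087 = CAD 178,095.20
Profit = CAD 178,095.20 − CAD 176,000.00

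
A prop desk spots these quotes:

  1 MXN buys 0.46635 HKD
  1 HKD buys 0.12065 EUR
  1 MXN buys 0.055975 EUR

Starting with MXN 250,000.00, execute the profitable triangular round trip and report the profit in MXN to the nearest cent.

Profit: MXN 1,295.79

Profitable loop is MXN → HKD → EUR → MXN:
MXN 250,000.00 × 0.46635 = HKD 116,587.50
HKD 116,587.50 × 0.12065 = EUR 14,066.28
EUR 14,066.28 ÷ 0.055975 = MXN 251,295.79
Profit = MXN 251,295.79 − MXN 250,000.00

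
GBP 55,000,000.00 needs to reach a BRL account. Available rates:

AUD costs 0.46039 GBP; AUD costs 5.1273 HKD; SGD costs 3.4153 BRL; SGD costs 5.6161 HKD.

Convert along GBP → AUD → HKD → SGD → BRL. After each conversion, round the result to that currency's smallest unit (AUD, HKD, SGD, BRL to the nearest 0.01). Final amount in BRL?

BRL 372,494,240.78

GBP 55,000,000.00 ÷ 0.46039 = AUD 119,463,932.75
AUD 119,463,932.75 × 5.1273 = HKD 612,527,422.39
HKD 612,527,422.39 ÷ 5.6161 = SGD 109,066,331.15
SGD 109,066,331.15 × 3.4153 = BRL 372,494,240.78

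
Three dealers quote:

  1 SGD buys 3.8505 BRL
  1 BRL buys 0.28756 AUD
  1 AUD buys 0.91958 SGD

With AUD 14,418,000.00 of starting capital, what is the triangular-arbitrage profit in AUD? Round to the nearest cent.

Profitable loop is AUD → SGD → BRL → AUD:
AUD 14,418,000.00 × 0.91958 = SGD 13,258,504.44
SGD 13,258,504.44 × 3.8505 = BRL 51,051,871.35
BRL 51,051,871.35 × 0.28756 = AUD 14,680,476.12
Profit = AUD 14,680,476.12 − AUD 14,418,000.00

Profit: AUD 262,476.12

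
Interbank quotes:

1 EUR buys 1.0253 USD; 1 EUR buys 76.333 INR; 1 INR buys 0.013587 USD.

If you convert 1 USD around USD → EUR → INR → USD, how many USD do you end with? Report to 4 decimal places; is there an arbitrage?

Around USD → EUR → INR → USD: 1 ÷ 1.0253 × 76.333 × 0.013587 = 1.011544
Product > 1; profitable direction is USD → EUR → INR → USD.

1.0115 (arbitrage exists)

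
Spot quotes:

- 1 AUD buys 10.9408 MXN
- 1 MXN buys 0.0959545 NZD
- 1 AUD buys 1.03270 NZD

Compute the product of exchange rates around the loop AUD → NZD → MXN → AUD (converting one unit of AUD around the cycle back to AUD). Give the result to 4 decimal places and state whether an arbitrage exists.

Around AUD → NZD → MXN → AUD: 1 × 1.03270 ÷ 0.0959545 ÷ 10.9408 = 0.983693
Product < 1; profitable direction is AUD → MXN → NZD → AUD.

0.9837 (arbitrage exists)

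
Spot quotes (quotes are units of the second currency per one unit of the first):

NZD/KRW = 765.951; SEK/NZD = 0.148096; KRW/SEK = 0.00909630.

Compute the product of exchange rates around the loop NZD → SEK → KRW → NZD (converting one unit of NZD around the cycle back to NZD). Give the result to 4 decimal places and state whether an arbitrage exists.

0.9691 (arbitrage exists)

Around NZD → SEK → KRW → NZD: 1 ÷ 0.148096 ÷ 0.00909630 ÷ 765.951 = 0.969150
Product < 1; profitable direction is NZD → KRW → SEK → NZD.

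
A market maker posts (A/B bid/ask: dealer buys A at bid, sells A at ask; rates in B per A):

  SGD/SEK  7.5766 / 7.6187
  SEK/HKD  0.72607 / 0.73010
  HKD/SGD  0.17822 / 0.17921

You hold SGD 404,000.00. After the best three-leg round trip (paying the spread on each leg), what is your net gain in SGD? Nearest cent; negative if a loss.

Best loop SGD → HKD → SEK → SGD:
SGD 404,000.00 ÷ 0.17921 (buy HKD at ask) = HKD 2,254,338.49
HKD 2,254,338.49 ÷ 0.73010 (buy SEK at ask) = SEK 3,087,711.94
SEK 3,087,711.94 ÷ 7.6187 (buy SGD at ask) = SGD 405,280.68

Net profit: SGD 1,280.68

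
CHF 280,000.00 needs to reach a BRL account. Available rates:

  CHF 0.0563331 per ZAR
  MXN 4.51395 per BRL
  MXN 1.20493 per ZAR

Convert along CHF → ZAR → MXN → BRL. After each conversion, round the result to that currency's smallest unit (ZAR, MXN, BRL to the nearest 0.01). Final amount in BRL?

BRL 1,326,781.64

CHF 280,000.00 ÷ 0.0563331 = ZAR 4,970,434.79
ZAR 4,970,434.79 × 1.20493 = MXN 5,989,025.99
MXN 5,989,025.99 ÷ 4.51395 = BRL 1,326,781.64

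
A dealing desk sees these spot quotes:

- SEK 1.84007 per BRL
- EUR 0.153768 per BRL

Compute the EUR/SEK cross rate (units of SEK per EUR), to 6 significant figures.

1 EUR ÷ 0.153768 = 6.5033 BRL
6.5033 BRL × 1.84007 = 11.9665 SEK

EUR/SEK = 11.9665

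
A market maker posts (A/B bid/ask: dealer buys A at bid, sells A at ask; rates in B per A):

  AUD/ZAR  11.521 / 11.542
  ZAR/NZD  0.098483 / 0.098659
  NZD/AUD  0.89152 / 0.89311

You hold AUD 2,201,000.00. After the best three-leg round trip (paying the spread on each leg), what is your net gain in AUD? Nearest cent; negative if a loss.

Best loop AUD → ZAR → NZD → AUD:
AUD 2,201,000.00 × 11.521 (sell AUD at bid) = ZAR 25,357,721.00
ZAR 25,357,721.00 × 0.098483 (sell ZAR at bid) = NZD 2,497,304.44
NZD 2,497,304.44 × 0.89152 (sell NZD at bid) = AUD 2,226,396.85

Net profit: AUD 25,396.85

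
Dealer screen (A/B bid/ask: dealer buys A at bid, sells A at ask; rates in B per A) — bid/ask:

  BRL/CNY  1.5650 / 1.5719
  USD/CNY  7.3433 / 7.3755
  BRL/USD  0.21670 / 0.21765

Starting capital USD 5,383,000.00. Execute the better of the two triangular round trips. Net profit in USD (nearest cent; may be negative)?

Net profit: USD 66,412.06

Best loop USD → CNY → BRL → USD:
USD 5,383,000.00 × 7.3433 (sell USD at bid) = CNY 39,528,983.90
CNY 39,528,983.90 ÷ 1.5719 (buy BRL at ask) = BRL 25,147,263.76
BRL 25,147,263.76 × 0.21670 (sell BRL at bid) = USD 5,449,412.06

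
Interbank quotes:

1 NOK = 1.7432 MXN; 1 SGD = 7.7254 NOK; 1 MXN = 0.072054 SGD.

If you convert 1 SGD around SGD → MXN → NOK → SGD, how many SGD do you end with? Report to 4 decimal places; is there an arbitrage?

1.0306 (arbitrage exists)

Around SGD → MXN → NOK → SGD: 1 ÷ 0.072054 ÷ 1.7432 ÷ 7.7254 = 1.030561
Product > 1; profitable direction is SGD → MXN → NOK → SGD.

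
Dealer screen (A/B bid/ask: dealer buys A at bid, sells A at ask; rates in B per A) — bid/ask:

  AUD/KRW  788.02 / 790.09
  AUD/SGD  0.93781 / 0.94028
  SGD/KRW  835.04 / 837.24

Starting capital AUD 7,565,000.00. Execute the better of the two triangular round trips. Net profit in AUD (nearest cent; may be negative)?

Net profit: AUD 7,495.17

Best loop AUD → KRW → SGD → AUD:
AUD 7,565,000.00 × 788.02 (sell AUD at bid) = KRW 5,961,371,300
KRW 5,961,371,300 ÷ 837.24 (buy SGD at ask) = SGD 7,120,265.75
SGD 7,120,265.75 ÷ 0.94028 (buy AUD at ask) = AUD 7,572,495.17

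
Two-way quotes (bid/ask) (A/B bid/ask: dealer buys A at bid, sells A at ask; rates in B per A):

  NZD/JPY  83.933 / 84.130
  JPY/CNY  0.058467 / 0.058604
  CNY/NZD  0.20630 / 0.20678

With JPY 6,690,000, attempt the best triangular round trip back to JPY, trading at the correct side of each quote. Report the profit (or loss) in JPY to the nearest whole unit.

Net profit: JPY 82,810

Best loop JPY → CNY → NZD → JPY:
JPY 6,690,000 × 0.058467 (sell JPY at bid) = CNY 391,144.23
CNY 391,144.23 × 0.20630 (sell CNY at bid) = NZD 80,693.05
NZD 80,693.05 × 83.933 (sell NZD at bid) = JPY 6,772,810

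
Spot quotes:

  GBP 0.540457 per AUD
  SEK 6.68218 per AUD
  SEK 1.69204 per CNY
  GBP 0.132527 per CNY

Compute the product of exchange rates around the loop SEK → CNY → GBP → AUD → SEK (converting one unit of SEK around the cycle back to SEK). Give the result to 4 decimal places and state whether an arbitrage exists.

Around SEK → CNY → GBP → AUD → SEK: 1 ÷ 1.69204 × 0.132527 ÷ 0.540457 × 6.68218 = 0.968391
Product < 1; profitable direction is SEK → AUD → GBP → CNY → SEK.

0.9684 (arbitrage exists)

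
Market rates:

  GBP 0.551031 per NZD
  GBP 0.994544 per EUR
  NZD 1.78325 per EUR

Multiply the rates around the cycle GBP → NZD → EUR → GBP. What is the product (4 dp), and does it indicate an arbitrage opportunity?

1.0121 (arbitrage exists)

Around GBP → NZD → EUR → GBP: 1 ÷ 0.551031 ÷ 1.78325 × 0.994544 = 1.012129
Product > 1; profitable direction is GBP → NZD → EUR → GBP.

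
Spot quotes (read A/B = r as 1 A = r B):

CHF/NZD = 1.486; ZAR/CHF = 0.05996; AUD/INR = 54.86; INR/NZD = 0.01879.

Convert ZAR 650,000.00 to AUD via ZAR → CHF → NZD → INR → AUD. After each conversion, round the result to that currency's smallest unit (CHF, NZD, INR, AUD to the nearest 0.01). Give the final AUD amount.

ZAR 650,000.00 × 0.05996 = CHF 38,974.00
CHF 38,974.00 × 1.486 = NZD 57,915.36
NZD 57,915.36 ÷ 0.01879 = INR 3,082,243.75
INR 3,082,243.75 ÷ 54.86 = AUD 56,183.81

AUD 56,183.81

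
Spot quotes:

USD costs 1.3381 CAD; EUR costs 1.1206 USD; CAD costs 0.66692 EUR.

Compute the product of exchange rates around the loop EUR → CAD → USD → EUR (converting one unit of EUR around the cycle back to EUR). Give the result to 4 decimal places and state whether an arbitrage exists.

1.0000 (no arbitrage)

Around EUR → CAD → USD → EUR: 1 ÷ 0.66692 ÷ 1.3381 ÷ 1.1206 = 0.999970
Product ≈ 1 (deviation 0.003%, within rounding noise).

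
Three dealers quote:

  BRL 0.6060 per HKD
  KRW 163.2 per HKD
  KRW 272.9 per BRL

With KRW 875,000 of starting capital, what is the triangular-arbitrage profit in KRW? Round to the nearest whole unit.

Profit: KRW 11,674

Profitable loop is KRW → HKD → BRL → KRW:
KRW 875,000 ÷ 163.2 = HKD 5,361.52
HKD 5,361.52 × 0.6060 = BRL 3,249.08
BRL 3,249.08 × 272.9 = KRW 886,674
Profit = KRW 886,674 − KRW 875,000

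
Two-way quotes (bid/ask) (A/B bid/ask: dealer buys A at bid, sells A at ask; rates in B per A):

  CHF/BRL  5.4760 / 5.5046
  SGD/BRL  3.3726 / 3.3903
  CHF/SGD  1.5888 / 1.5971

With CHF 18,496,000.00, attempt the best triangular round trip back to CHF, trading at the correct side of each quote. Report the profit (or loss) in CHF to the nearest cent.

Net profit: CHF 209,573.02

Best loop CHF → BRL → SGD → CHF:
CHF 18,496,000.00 × 5.4760 (sell CHF at bid) = BRL 101,284,096.00
BRL 101,284,096.00 ÷ 3.3903 (buy SGD at ask) = SGD 29,874,670.68
SGD 29,874,670.68 ÷ 1.5971 (buy CHF at ask) = CHF 18,705,573.02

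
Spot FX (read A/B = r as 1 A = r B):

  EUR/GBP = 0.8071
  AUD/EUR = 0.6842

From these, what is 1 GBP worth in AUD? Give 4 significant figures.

1 GBP ÷ 0.8071 = 1.239 EUR
1.239 EUR ÷ 0.6842 = 1.81088 AUD

GBP/AUD = 1.811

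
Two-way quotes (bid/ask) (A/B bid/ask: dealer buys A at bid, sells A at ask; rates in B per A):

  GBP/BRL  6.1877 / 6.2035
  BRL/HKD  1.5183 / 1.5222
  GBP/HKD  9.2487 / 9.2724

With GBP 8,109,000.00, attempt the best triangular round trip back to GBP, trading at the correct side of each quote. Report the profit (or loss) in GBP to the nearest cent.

Net profit: GBP 107,029.38

Best loop GBP → BRL → HKD → GBP:
GBP 8,109,000.00 × 6.1877 (sell GBP at bid) = BRL 50,176,059.30
BRL 50,176,059.30 × 1.5183 (sell BRL at bid) = HKD 76,182,310.84
HKD 76,182,310.84 ÷ 9.2724 (buy GBP at ask) = GBP 8,216,029.38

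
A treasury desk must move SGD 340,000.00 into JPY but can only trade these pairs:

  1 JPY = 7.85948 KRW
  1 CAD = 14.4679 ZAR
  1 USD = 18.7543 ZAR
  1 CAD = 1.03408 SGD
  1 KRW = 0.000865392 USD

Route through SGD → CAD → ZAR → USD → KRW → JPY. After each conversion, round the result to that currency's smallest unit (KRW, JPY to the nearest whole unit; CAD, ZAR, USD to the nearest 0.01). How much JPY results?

JPY 37,292,606

SGD 340,000.00 ÷ 1.03408 = CAD 328,794.68
CAD 328,794.68 × 14.4679 = ZAR 4,756,968.55
ZAR 4,756,968.55 ÷ 18.7543 = USD 253,646.82
USD 253,646.82 ÷ 0.000865392 = KRW 293,100,491
KRW 293,100,491 ÷ 7.85948 = JPY 37,292,606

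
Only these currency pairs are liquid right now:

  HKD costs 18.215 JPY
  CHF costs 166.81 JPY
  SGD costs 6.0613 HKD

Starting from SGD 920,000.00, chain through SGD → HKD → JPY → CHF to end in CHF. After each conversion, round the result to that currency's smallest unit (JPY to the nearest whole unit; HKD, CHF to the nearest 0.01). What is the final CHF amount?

SGD 920,000.00 × 6.0613 = HKD 5,576,396.00
HKD 5,576,396.00 × 18.215 = JPY 101,574,053
JPY 101,574,053 ÷ 166.81 = CHF 608,920.65

CHF 608,920.65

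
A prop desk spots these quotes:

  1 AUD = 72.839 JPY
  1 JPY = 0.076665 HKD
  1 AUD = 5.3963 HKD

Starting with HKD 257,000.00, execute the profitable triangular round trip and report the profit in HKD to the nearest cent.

Profit: HKD 8,948.87

Profitable loop is HKD → AUD → JPY → HKD:
HKD 257,000.00 ÷ 5.3963 = AUD 47,625.22
AUD 47,625.22 × 72.839 = JPY 3,468,974
JPY 3,468,974 × 0.076665 = HKD 265,948.87
Profit = HKD 265,948.87 − HKD 257,000.00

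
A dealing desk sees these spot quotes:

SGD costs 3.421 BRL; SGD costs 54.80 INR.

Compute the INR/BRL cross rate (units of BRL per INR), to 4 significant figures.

INR/BRL = 0.06243

1 INR ÷ 54.80 = 0.0182482 SGD
0.0182482 SGD × 3.421 = 0.062427 BRL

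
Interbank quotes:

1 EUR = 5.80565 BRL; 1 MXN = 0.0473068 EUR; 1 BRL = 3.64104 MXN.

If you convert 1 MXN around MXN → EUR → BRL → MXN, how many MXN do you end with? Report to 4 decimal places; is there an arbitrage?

1.0000 (no arbitrage)

Around MXN → EUR → BRL → MXN: 1 × 0.0473068 × 5.80565 × 3.64104 = 1.000000
Product ≈ 1 (deviation 0.000%, within rounding noise).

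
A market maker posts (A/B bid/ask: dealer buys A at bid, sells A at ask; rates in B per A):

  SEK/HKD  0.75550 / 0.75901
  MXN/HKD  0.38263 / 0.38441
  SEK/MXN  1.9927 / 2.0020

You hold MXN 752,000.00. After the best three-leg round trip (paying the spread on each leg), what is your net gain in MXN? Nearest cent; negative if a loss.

Best loop MXN → HKD → SEK → MXN:
MXN 752,000.00 × 0.38263 (sell MXN at bid) = HKD 287,737.76
HKD 287,737.76 ÷ 0.75901 (buy SEK at ask) = SEK 379,096.14
SEK 379,096.14 × 1.9927 (sell SEK at bid) = MXN 755,424.87

Net profit: MXN 3,424.87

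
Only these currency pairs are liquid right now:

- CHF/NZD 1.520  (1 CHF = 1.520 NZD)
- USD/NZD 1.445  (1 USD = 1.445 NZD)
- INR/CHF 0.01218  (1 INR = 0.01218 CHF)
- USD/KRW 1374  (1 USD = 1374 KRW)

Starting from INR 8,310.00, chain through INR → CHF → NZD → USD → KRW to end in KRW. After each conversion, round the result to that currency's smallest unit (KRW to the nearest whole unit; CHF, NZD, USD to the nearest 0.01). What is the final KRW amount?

KRW 146,290

INR 8,310.00 × 0.01218 = CHF 101.22
CHF 101.22 × 1.520 = NZD 153.85
NZD 153.85 ÷ 1.445 = USD 106.47
USD 106.47 × 1374 = KRW 146,290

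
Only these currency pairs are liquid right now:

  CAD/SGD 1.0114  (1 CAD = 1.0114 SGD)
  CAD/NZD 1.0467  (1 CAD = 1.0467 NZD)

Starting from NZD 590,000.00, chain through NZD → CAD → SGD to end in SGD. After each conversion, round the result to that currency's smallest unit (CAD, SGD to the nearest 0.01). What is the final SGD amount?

SGD 570,102.23

NZD 590,000.00 ÷ 1.0467 = CAD 563,676.32
CAD 563,676.32 × 1.0114 = SGD 570,102.23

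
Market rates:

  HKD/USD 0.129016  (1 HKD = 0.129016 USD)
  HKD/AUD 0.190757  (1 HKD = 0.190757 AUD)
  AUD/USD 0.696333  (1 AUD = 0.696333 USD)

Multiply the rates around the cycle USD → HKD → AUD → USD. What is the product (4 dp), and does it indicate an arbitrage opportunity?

1.0296 (arbitrage exists)

Around USD → HKD → AUD → USD: 1 ÷ 0.129016 × 0.190757 × 0.696333 = 1.029565
Product > 1; profitable direction is USD → HKD → AUD → USD.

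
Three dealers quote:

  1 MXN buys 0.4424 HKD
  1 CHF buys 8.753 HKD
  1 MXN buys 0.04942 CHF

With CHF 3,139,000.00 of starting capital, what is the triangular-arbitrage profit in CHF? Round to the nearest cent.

Profit: CHF 71,308.47

Profitable loop is CHF → MXN → HKD → CHF:
CHF 3,139,000.00 ÷ 0.04942 = MXN 63,516,794.82
MXN 63,516,794.82 × 0.4424 = HKD 28,099,830.03
HKD 28,099,830.03 ÷ 8.753 = CHF 3,210,308.47
Profit = CHF 3,210,308.47 − CHF 3,139,000.00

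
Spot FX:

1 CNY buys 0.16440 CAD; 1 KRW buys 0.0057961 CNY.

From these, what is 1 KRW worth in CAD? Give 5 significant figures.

KRW/CAD = 0.00095288

1 KRW × 0.0057961 = 0.0057961 CNY
0.0057961 CNY × 0.16440 = 0.000952879 CAD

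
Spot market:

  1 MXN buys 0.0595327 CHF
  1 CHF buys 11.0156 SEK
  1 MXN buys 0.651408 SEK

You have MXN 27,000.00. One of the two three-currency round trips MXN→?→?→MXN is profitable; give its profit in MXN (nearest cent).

Profitable loop is MXN → CHF → SEK → MXN:
MXN 27,000.00 × 0.0595327 = CHF 1,607.38
CHF 1,607.38 × 11.0156 = SEK 17,706.29
SEK 17,706.29 ÷ 0.651408 = MXN 27,181.56
Profit = MXN 27,181.56 − MXN 27,000.00

Profit: MXN 181.56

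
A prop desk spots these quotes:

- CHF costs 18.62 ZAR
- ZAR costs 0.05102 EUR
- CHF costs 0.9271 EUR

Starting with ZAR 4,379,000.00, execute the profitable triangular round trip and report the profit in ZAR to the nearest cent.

Profitable loop is ZAR → EUR → CHF → ZAR:
ZAR 4,379,000.00 × 0.05102 = EUR 223,416.58
EUR 223,416.58 ÷ 0.9271 = CHF 240,984.34
CHF 240,984.34 × 18.62 = ZAR 4,487,128.38
Profit = ZAR 4,487,128.38 − ZAR 4,379,000.00

Profit: ZAR 108,128.38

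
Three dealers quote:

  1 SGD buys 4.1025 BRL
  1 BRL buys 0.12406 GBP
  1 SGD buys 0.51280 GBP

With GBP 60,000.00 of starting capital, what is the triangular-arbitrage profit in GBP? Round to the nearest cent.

Profit: GBP 453.15

Profitable loop is GBP → BRL → SGD → GBP:
GBP 60,000.00 ÷ 0.12406 = BRL 483,636.95
BRL 483,636.95 ÷ 4.1025 = SGD 117,888.35
SGD 117,888.35 × 0.51280 = GBP 60,453.15
Profit = GBP 60,453.15 − GBP 60,000.00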